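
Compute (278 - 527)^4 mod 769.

661

278 - 527 = -249 ≡ 520 (mod 769)
(520)^4 ≡ 661 (mod 769)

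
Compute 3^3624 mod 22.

15

Compute successive squares:
3624 in binary is 111000101000, i.e. 3624 = 2048 + 1024 + 512 + 32 + 8.
3^1 ≡ 3 (mod 22)
3^2 ≡ 3^2 = 9 (mod 22)
3^4 ≡ 9^2 = 81 ≡ 15 (mod 22)
3^8 ≡ 15^2 = 225 ≡ 5 (mod 22)
3^16 ≡ 5^2 = 25 ≡ 3 (mod 22)
3^32 ≡ 3^2 = 9 (mod 22)
3^64 ≡ 9^2 = 81 ≡ 15 (mod 22)
3^128 ≡ 15^2 = 225 ≡ 5 (mod 22)
3^256 ≡ 5^2 = 25 ≡ 3 (mod 22)
3^512 ≡ 3^2 = 9 (mod 22)
3^1024 ≡ 9^2 = 81 ≡ 15 (mod 22)
3^2048 ≡ 15^2 = 225 ≡ 5 (mod 22)
3^3624 = 3^2048 * 3^1024 * 3^512 * 3^32 * 3^8 ≡ 5 * 15 * 9 * 9 * 5 (mod 22).
Accumulate the product:
5 * 15 = 75 ≡ 9
9 * 9 = 81 ≡ 15
15 * 9 = 135 ≡ 3
3 * 5 = 15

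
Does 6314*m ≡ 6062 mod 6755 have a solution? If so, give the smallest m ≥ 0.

553

gcd(6314, 6755) = 7, and 7 | 6062, so solutions exist.
Divide through by 7: 902*m ≡ 866 (mod 965).
902⁻¹ ≡ 628 (mod 965).
m ≡ 628*866 ≡ 553 (mod 965).
The smallest non-negative solution is m = 553.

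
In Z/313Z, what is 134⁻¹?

306

By the extended Euclidean algorithm:
313 = 2*134 + 45
134 = 2*45 + 44
45 = 1*44 + 1
44 = 44*1 + 0
gcd(134, 313) = 1, so the inverse exists.
Back-substitute for 1:
1 = 1*45 − 1*44
  = −1*134 + 3*45
  = 3*313 − 7*134
So 134⁻¹ ≡ −7 ≡ 306 (mod 313).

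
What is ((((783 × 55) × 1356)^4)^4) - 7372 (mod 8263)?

783 × 55 = 43065 ≡ 1750 (mod 8263)
1750 × 1356 = 2373000 ≡ 1519 (mod 8263)
(1519)^4 ≡ 3068 (mod 8263)
(3068)^4 ≡ 6458 (mod 8263)
6458 - 7372 = -914 ≡ 7349 (mod 8263)

7349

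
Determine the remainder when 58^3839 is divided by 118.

Using repeated squaring:
3839 in binary is 111011111111, i.e. 3839 = 2048 + 1024 + 512 + 128 + 64 + 32 + 16 + 8 + 4 + 2 + 1.
58^1 ≡ 58 (mod 118)
58^2 ≡ 58^2 = 3364 ≡ 60 (mod 118)
58^4 ≡ 60^2 = 3600 ≡ 60 (mod 118)
58^8 ≡ 60^2 = 3600 ≡ 60 (mod 118)
58^16 ≡ 60^2 = 3600 ≡ 60 (mod 118)
58^32 ≡ 60^2 = 3600 ≡ 60 (mod 118)
58^64 ≡ 60^2 = 3600 ≡ 60 (mod 118)
58^128 ≡ 60^2 = 3600 ≡ 60 (mod 118)
58^256 ≡ 60^2 = 3600 ≡ 60 (mod 118)
58^512 ≡ 60^2 = 3600 ≡ 60 (mod 118)
58^1024 ≡ 60^2 = 3600 ≡ 60 (mod 118)
58^2048 ≡ 60^2 = 3600 ≡ 60 (mod 118)
58^3839 = 58^2048 * 58^1024 * 58^512 * 58^128 * 58^64 * 58^32 * 58^16 * 58^8 * 58^4 * 58^2 * 58^1 ≡ 60 * 60 * 60 * 60 * 60 * 60 * 60 * 60 * 60 * 60 * 58 (mod 118).
Accumulate the product:
60 * 60 = 3600 ≡ 60
60 * 60 = 3600 ≡ 60
60 * 60 = 3600 ≡ 60
60 * 60 = 3600 ≡ 60
60 * 60 = 3600 ≡ 60
60 * 60 = 3600 ≡ 60
60 * 60 = 3600 ≡ 60
60 * 60 = 3600 ≡ 60
60 * 60 = 3600 ≡ 60
60 * 58 = 3480 ≡ 58

58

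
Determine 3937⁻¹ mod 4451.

4044

Run the extended Euclidean algorithm:
4451 = 1×3937 + 514
3937 = 7×514 + 339
514 = 1×339 + 175
339 = 1×175 + 164
175 = 1×164 + 11
164 = 14×11 + 10
11 = 1×10 + 1
10 = 10×1 + 0
gcd(3937, 4451) = 1, so the inverse exists.
Bézout: 1 = 360×4451 − 407×3937.
So 3937⁻¹ ≡ −407 ≡ 4044 (mod 4451).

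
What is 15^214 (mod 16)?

1

Using repeated squaring:
214 in binary is 11010110, i.e. 214 = 128 + 64 + 16 + 4 + 2.
15^1 ≡ 15 (mod 16)
15^2 ≡ 15^2 = 225 ≡ 1 (mod 16)
15^4 ≡ 1^2 = 1 (mod 16)
15^8 ≡ 1^2 = 1 (mod 16)
15^16 ≡ 1^2 = 1 (mod 16)
15^32 ≡ 1^2 = 1 (mod 16)
15^64 ≡ 1^2 = 1 (mod 16)
15^128 ≡ 1^2 = 1 (mod 16)
15^214 = 15^128 · 15^64 · 15^16 · 15^4 · 15^2 ≡ 1 · 1 · 1 · 1 · 1 (mod 16).
Accumulate the product:
1 · 1 = 1
1 · 1 = 1
1 · 1 = 1
1 · 1 = 1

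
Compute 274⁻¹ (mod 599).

505

Apply the Euclidean algorithm and back-substitute:
599 = 2*274 + 51
274 = 5*51 + 19
51 = 2*19 + 13
19 = 1*13 + 6
13 = 2*6 + 1
6 = 6*1 + 0
gcd(274, 599) = 1, so the inverse exists.
Bézout: 1 = 43*599 − 94*274.
So 274⁻¹ ≡ −94 ≡ 505 (mod 599).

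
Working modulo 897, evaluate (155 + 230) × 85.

433

155 + 230 = 385
385 × 85 = 32725 ≡ 433 (mod 897)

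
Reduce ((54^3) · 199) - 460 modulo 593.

163

(54)^3 ≡ 319 (mod 593)
319 · 199 = 63481 ≡ 30 (mod 593)
30 - 460 = -430 ≡ 163 (mod 593)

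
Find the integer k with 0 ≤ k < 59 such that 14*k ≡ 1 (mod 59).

Run the extended Euclidean algorithm:
59 = 4*14 + 3
14 = 4*3 + 2
3 = 1*2 + 1
2 = 2*1 + 0
gcd(14, 59) = 1, so the inverse exists.
Back-substitute for 1:
1 = 1*3 − 1*2
  = −1*14 + 5*3
  = 5*59 − 21*14
So 14⁻¹ ≡ −21 ≡ 38 (mod 59).

38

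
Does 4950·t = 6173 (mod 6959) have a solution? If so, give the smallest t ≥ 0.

gcd(4950, 6959) = 1, so a unique solution mod 6959 exists.
4950⁻¹ ≡ 6623 (mod 6959).
t ≡ 6623·6173 ≡ 6613 (mod 6959).

6613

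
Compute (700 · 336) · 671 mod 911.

293

700 · 336 = 235200 ≡ 162 (mod 911)
162 · 671 = 108702 ≡ 293 (mod 911)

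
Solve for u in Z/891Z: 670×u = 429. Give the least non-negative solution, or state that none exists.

627

gcd(670, 891) = 1, so a unique solution mod 891 exists.
670⁻¹ ≡ 637 (mod 891).
u ≡ 637×429 ≡ 627 (mod 891).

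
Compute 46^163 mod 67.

12

By square-and-multiply:
46^1 ≡ 46 (mod 67)
46^2 ≡ 46^2 = 2116 ≡ 39 (mod 67)
46^4 ≡ 39^2 = 1521 ≡ 47 (mod 67)
46^8 ≡ 47^2 = 2209 ≡ 65 (mod 67)
46^16 ≡ 65^2 = 4225 ≡ 4 (mod 67)
46^32 ≡ 4^2 = 16 (mod 67)
46^64 ≡ 16^2 = 256 ≡ 55 (mod 67)
46^128 ≡ 55^2 = 3025 ≡ 10 (mod 67)
46^163 = 46^128 * 46^32 * 46^2 * 46^1 ≡ 10 * 16 * 39 * 46 (mod 67).
Accumulate the product:
10 * 16 = 160 ≡ 26
26 * 39 = 1014 ≡ 9
9 * 46 = 414 ≡ 12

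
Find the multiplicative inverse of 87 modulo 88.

88 = 1*87 + 1
87 = 87*1 + 0
gcd(87, 88) = 1, so the inverse exists.
Back-substitute for 1:
1 = 1*88 − 1*87
So 87⁻¹ ≡ −1 ≡ 87 (mod 88).

87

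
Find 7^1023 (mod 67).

Using repeated squaring:
1023 in binary is 1111111111, i.e. 1023 = 512 + 256 + 128 + 64 + 32 + 16 + 8 + 4 + 2 + 1.
7^1 ≡ 7 (mod 67)
7^2 ≡ 7^2 = 49 (mod 67)
7^4 ≡ 49^2 = 2401 ≡ 56 (mod 67)
7^8 ≡ 56^2 = 3136 ≡ 54 (mod 67)
7^16 ≡ 54^2 = 2916 ≡ 35 (mod 67)
7^32 ≡ 35^2 = 1225 ≡ 19 (mod 67)
7^64 ≡ 19^2 = 361 ≡ 26 (mod 67)
7^128 ≡ 26^2 = 676 ≡ 6 (mod 67)
7^256 ≡ 6^2 = 36 (mod 67)
7^512 ≡ 36^2 = 1296 ≡ 23 (mod 67)
7^1023 = 7^512 * 7^256 * 7^128 * 7^64 * 7^32 * 7^16 * 7^8 * 7^4 * 7^2 * 7^1 ≡ 23 * 36 * 6 * 26 * 19 * 35 * 54 * 56 * 49 * 7 (mod 67).
Accumulate the product:
23 * 36 = 828 ≡ 24
24 * 6 = 144 ≡ 10
10 * 26 = 260 ≡ 59
59 * 19 = 1121 ≡ 49
49 * 35 = 1715 ≡ 40
40 * 54 = 2160 ≡ 16
16 * 56 = 896 ≡ 25
25 * 49 = 1225 ≡ 19
19 * 7 = 133 ≡ 66

66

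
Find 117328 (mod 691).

549

117328 = 169×691 + 549, so 117328 ≡ 549 (mod 691).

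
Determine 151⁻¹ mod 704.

359

704 = 4·151 + 100
151 = 1·100 + 51
100 = 1·51 + 49
51 = 1·49 + 2
49 = 24·2 + 1
2 = 2·1 + 0
gcd(151, 704) = 1, so the inverse exists.
Bézout: 1 = 74·704 − 345·151.
So 151⁻¹ ≡ −345 ≡ 359 (mod 704).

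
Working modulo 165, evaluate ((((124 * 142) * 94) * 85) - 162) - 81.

124 * 142 = 17608 ≡ 118 (mod 165)
118 * 94 = 11092 ≡ 37 (mod 165)
37 * 85 = 3145 ≡ 10 (mod 165)
10 - 162 = -152 ≡ 13 (mod 165)
13 - 81 = -68 ≡ 97 (mod 165)

97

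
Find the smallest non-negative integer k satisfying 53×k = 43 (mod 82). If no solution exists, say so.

gcd(53, 82) = 1, so a unique solution mod 82 exists.
53⁻¹ ≡ 65 (mod 82).
k ≡ 65×43 ≡ 7 (mod 82).

7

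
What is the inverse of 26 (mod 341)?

223

Apply the Euclidean algorithm and back-substitute:
341 = 13*26 + 3
26 = 8*3 + 2
3 = 1*2 + 1
2 = 2*1 + 0
gcd(26, 341) = 1, so the inverse exists.
Bézout: 1 = 9*341 − 118*26.
So 26⁻¹ ≡ −118 ≡ 223 (mod 341).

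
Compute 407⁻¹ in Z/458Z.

449

By the extended Euclidean algorithm:
458 = 1×407 + 51
407 = 7×51 + 50
51 = 1×50 + 1
50 = 50×1 + 0
gcd(407, 458) = 1, so the inverse exists.
Bézout: 1 = 8×458 − 9×407.
So 407⁻¹ ≡ −9 ≡ 449 (mod 458).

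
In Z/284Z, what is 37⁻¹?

Apply the Euclidean algorithm and back-substitute:
284 = 7·37 + 25
37 = 1·25 + 12
25 = 2·12 + 1
12 = 12·1 + 0
gcd(37, 284) = 1, so the inverse exists.
Bézout: 1 = 3·284 − 23·37.
So 37⁻¹ ≡ −23 ≡ 261 (mod 284).

261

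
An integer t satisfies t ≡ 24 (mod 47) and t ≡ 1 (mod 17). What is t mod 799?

494

47⁻¹ mod 17: 47*4 ≡ 1 (mod 17), so 47⁻¹ ≡ 4.
t = 24 + 47*((1 − 24)*4 mod 17) = 24 + 47*10 = 494.
Check: 494 mod 47 = 24, 494 mod 17 = 1. ✓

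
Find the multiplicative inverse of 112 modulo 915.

433

Run the extended Euclidean algorithm:
915 = 8*112 + 19
112 = 5*19 + 17
19 = 1*17 + 2
17 = 8*2 + 1
2 = 2*1 + 0
gcd(112, 915) = 1, so the inverse exists.
Back-substitute for 1:
1 = 1*17 − 8*2
  = −8*19 + 9*17
  = 9*112 − 53*19
  = −53*915 + 433*112
So 112⁻¹ ≡ 433 (mod 915).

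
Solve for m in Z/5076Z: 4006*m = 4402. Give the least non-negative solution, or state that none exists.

gcd(4006, 5076) = 2, and 2 | 4402, so solutions exist.
Divide through by 2: 2003*m ≡ 2201 mod 2538.
2003⁻¹ ≡ 389 (mod 2538).
m ≡ 389*2201 ≡ 883 (mod 2538).
The smallest non-negative solution is m = 883.

883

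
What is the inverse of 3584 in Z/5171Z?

By the extended Euclidean algorithm:
5171 = 1·3584 + 1587
3584 = 2·1587 + 410
1587 = 3·410 + 357
410 = 1·357 + 53
357 = 6·53 + 39
53 = 1·39 + 14
39 = 2·14 + 11
14 = 1·11 + 3
11 = 3·3 + 2
3 = 1·2 + 1
2 = 2·1 + 0
gcd(3584, 5171) = 1, so the inverse exists.
Bézout: 1 = −1285·5171 + 1854·3584.
So 3584⁻¹ ≡ 1854 (mod 5171).

1854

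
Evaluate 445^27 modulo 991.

740

27 in binary is 11011, i.e. 27 = 16 + 8 + 2 + 1.
445^1 ≡ 445 (mod 991)
445^2 ≡ 445^2 = 198025 ≡ 816 (mod 991)
445^4 ≡ 816^2 = 665856 ≡ 895 (mod 991)
445^8 ≡ 895^2 = 801025 ≡ 297 (mod 991)
445^16 ≡ 297^2 = 88209 ≡ 10 (mod 991)
445^27 = 445^16 × 445^8 × 445^2 × 445^1 ≡ 10 × 297 × 816 × 445 (mod 991).
Accumulate the product:
10 × 297 = 2970 ≡ 988
988 × 816 = 806208 ≡ 525
525 × 445 = 233625 ≡ 740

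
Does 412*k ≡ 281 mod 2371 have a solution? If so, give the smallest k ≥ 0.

674

gcd(412, 2371) = 1, so a unique solution mod 2371 exists.
412⁻¹ ≡ 1479 (mod 2371).
k ≡ 1479*281 ≡ 674 (mod 2371).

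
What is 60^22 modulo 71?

9

22 in binary is 10110, i.e. 22 = 16 + 4 + 2.
60^1 ≡ 60 (mod 71)
60^2 ≡ 60^2 = 3600 ≡ 50 (mod 71)
60^4 ≡ 50^2 = 2500 ≡ 15 (mod 71)
60^8 ≡ 15^2 = 225 ≡ 12 (mod 71)
60^16 ≡ 12^2 = 144 ≡ 2 (mod 71)
60^22 = 60^16 * 60^4 * 60^2 ≡ 2 * 15 * 50 (mod 71).
Accumulate the product:
2 * 15 = 30
30 * 50 = 1500 ≡ 9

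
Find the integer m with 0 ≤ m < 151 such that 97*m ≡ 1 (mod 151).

Apply the Euclidean algorithm and back-substitute:
151 = 1×97 + 54
97 = 1×54 + 43
54 = 1×43 + 11
43 = 3×11 + 10
11 = 1×10 + 1
10 = 10×1 + 0
gcd(97, 151) = 1, so the inverse exists.
Back-substitute for 1:
1 = 1×11 − 1×10
  = −1×43 + 4×11
  = 4×54 − 5×43
  = −5×97 + 9×54
  = 9×151 − 14×97
So 97⁻¹ ≡ −14 ≡ 137 (mod 151).

137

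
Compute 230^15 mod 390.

170

230^1 ≡ 230 (mod 390)
230^2 ≡ 230^2 = 52900 ≡ 250 (mod 390)
230^4 ≡ 250^2 = 62500 ≡ 100 (mod 390)
230^8 ≡ 100^2 = 10000 ≡ 250 (mod 390)
230^15 = 230^8 × 230^4 × 230^2 × 230^1 ≡ 250 × 100 × 250 × 230 (mod 390).
Accumulate the product:
250 × 100 = 25000 ≡ 40
40 × 250 = 10000 ≡ 250
250 × 230 = 57500 ≡ 170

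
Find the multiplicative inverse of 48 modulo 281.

41

Apply the Euclidean algorithm and back-substitute:
281 = 5·48 + 41
48 = 1·41 + 7
41 = 5·7 + 6
7 = 1·6 + 1
6 = 6·1 + 0
gcd(48, 281) = 1, so the inverse exists.
Back-substitute for 1:
1 = 1·7 − 1·6
  = −1·41 + 6·7
  = 6·48 − 7·41
  = −7·281 + 41·48
So 48⁻¹ ≡ 41 (mod 281).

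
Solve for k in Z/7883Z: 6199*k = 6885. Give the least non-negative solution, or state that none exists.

gcd(6199, 7883) = 1, so a unique solution mod 7883 exists.
6199⁻¹ ≡ 1512 (mod 7883).
k ≡ 1512*6885 ≡ 4560 (mod 7883).

4560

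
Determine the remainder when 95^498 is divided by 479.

By square-and-multiply:
95^1 ≡ 95 (mod 479)
95^2 ≡ 95^2 = 9025 ≡ 403 (mod 479)
95^4 ≡ 403^2 = 162409 ≡ 28 (mod 479)
95^8 ≡ 28^2 = 784 ≡ 305 (mod 479)
95^16 ≡ 305^2 = 93025 ≡ 99 (mod 479)
95^32 ≡ 99^2 = 9801 ≡ 221 (mod 479)
95^64 ≡ 221^2 = 48841 ≡ 462 (mod 479)
95^128 ≡ 462^2 = 213444 ≡ 289 (mod 479)
95^256 ≡ 289^2 = 83521 ≡ 175 (mod 479)
95^498 = 95^256 * 95^128 * 95^64 * 95^32 * 95^16 * 95^2 ≡ 175 * 289 * 462 * 221 * 99 * 403 (mod 479).
Accumulate the product:
175 * 289 = 50575 ≡ 280
280 * 462 = 129360 ≡ 30
30 * 221 = 6630 ≡ 403
403 * 99 = 39897 ≡ 140
140 * 403 = 56420 ≡ 377

377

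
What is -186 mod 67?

15

-186 = -3·67 + 15, so -186 ≡ 15 (mod 67).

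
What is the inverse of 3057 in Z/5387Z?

Run the extended Euclidean algorithm:
5387 = 1*3057 + 2330
3057 = 1*2330 + 727
2330 = 3*727 + 149
727 = 4*149 + 131
149 = 1*131 + 18
131 = 7*18 + 5
18 = 3*5 + 3
5 = 1*3 + 2
3 = 1*2 + 1
2 = 2*1 + 0
gcd(3057, 5387) = 1, so the inverse exists.
Bézout: 1 = 1190*5387 − 2097*3057.
So 3057⁻¹ ≡ −2097 ≡ 3290 (mod 5387).

3290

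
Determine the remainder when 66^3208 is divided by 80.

16

Compute successive squares:
66^1 ≡ 66 (mod 80)
66^2 ≡ 66^2 = 4356 ≡ 36 (mod 80)
66^4 ≡ 36^2 = 1296 ≡ 16 (mod 80)
66^8 ≡ 16^2 = 256 ≡ 16 (mod 80)
66^16 ≡ 16^2 = 256 ≡ 16 (mod 80)
66^32 ≡ 16^2 = 256 ≡ 16 (mod 80)
66^64 ≡ 16^2 = 256 ≡ 16 (mod 80)
66^128 ≡ 16^2 = 256 ≡ 16 (mod 80)
66^256 ≡ 16^2 = 256 ≡ 16 (mod 80)
66^512 ≡ 16^2 = 256 ≡ 16 (mod 80)
66^1024 ≡ 16^2 = 256 ≡ 16 (mod 80)
66^2048 ≡ 16^2 = 256 ≡ 16 (mod 80)
66^3208 = 66^2048 × 66^1024 × 66^128 × 66^8 ≡ 16 × 16 × 16 × 16 (mod 80).
Accumulate the product:
16 × 16 = 256 ≡ 16
16 × 16 = 256 ≡ 16
16 × 16 = 256 ≡ 16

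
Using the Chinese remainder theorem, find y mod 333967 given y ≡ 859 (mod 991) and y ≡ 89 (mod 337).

205996

991⁻¹ mod 337: 991×219 ≡ 1 (mod 337), so 991⁻¹ ≡ 219.
y = 859 + 991×((89 − 859)×219 mod 337) = 859 + 991×207 = 205996.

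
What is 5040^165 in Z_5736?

3312

Compute successive squares:
165 in binary is 10100101, i.e. 165 = 128 + 32 + 4 + 1.
5040^1 ≡ 5040 (mod 5736)
5040^2 ≡ 5040^2 = 25401600 ≡ 2592 (mod 5736)
5040^4 ≡ 2592^2 = 6718464 ≡ 1608 (mod 5736)
5040^8 ≡ 1608^2 = 2585664 ≡ 4464 (mod 5736)
5040^16 ≡ 4464^2 = 19927296 ≡ 432 (mod 5736)
5040^32 ≡ 432^2 = 186624 ≡ 3072 (mod 5736)
5040^64 ≡ 3072^2 = 9437184 ≡ 1464 (mod 5736)
5040^128 ≡ 1464^2 = 2143296 ≡ 3768 (mod 5736)
5040^165 = 5040^128 * 5040^32 * 5040^4 * 5040^1 ≡ 3768 * 3072 * 1608 * 5040 (mod 5736).
Accumulate the product:
3768 * 3072 = 11575296 ≡ 48
48 * 1608 = 77184 ≡ 2616
2616 * 5040 = 13184640 ≡ 3312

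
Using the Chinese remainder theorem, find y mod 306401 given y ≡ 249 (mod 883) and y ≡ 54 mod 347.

883⁻¹ mod 347: 883·112 ≡ 1 (mod 347), so 883⁻¹ ≡ 112.
y = 249 + 883·((54 − 249)·112 mod 347) = 249 + 883·21 = 18792.

18792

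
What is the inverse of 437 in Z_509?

Apply the Euclidean algorithm and back-substitute:
509 = 1·437 + 72
437 = 6·72 + 5
72 = 14·5 + 2
5 = 2·2 + 1
2 = 2·1 + 0
gcd(437, 509) = 1, so the inverse exists.
Back-substitute for 1:
1 = 1·5 − 2·2
  = −2·72 + 29·5
  = 29·437 − 176·72
  = −176·509 + 205·437
So 437⁻¹ ≡ 205 (mod 509).

205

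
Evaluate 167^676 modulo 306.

13

676 in binary is 1010100100, i.e. 676 = 512 + 128 + 32 + 4.
167^1 ≡ 167 (mod 306)
167^2 ≡ 167^2 = 27889 ≡ 43 (mod 306)
167^4 ≡ 43^2 = 1849 ≡ 13 (mod 306)
167^8 ≡ 13^2 = 169 (mod 306)
167^16 ≡ 169^2 = 28561 ≡ 103 (mod 306)
167^32 ≡ 103^2 = 10609 ≡ 205 (mod 306)
167^64 ≡ 205^2 = 42025 ≡ 103 (mod 306)
167^128 ≡ 103^2 = 10609 ≡ 205 (mod 306)
167^256 ≡ 205^2 = 42025 ≡ 103 (mod 306)
167^512 ≡ 103^2 = 10609 ≡ 205 (mod 306)
167^676 = 167^512 × 167^128 × 167^32 × 167^4 ≡ 205 × 205 × 205 × 13 (mod 306).
Accumulate the product:
205 × 205 = 42025 ≡ 103
103 × 205 = 21115 ≡ 1
1 × 13 = 13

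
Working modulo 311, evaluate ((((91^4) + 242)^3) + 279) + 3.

(91)^4 ≡ 83 (mod 311)
83 + 242 = 325 ≡ 14 (mod 311)
(14)^3 ≡ 256 (mod 311)
256 + 279 = 535 ≡ 224 (mod 311)
224 + 3 = 227

227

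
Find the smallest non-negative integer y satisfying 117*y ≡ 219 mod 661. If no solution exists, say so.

290

gcd(117, 661) = 1, so a unique solution mod 661 exists.
117⁻¹ ≡ 113 (mod 661).
y ≡ 113*219 ≡ 290 (mod 661).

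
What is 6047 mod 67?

6047 = 90×67 + 17, so 6047 ≡ 17 (mod 67).

17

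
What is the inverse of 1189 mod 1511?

61

Run the extended Euclidean algorithm:
1511 = 1×1189 + 322
1189 = 3×322 + 223
322 = 1×223 + 99
223 = 2×99 + 25
99 = 3×25 + 24
25 = 1×24 + 1
24 = 24×1 + 0
gcd(1189, 1511) = 1, so the inverse exists.
Back-substitute for 1:
1 = 1×25 − 1×24
  = −1×99 + 4×25
  = 4×223 − 9×99
  = −9×322 + 13×223
  = 13×1189 − 48×322
  = −48×1511 + 61×1189
So 1189⁻¹ ≡ 61 (mod 1511).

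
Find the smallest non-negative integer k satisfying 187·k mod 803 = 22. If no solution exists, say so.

13

gcd(187, 803) = 11, and 11 | 22, so solutions exist.
Divide through by 11: 17·k ≡ 2 (mod 73).
17⁻¹ ≡ 43 (mod 73).
k ≡ 43·2 ≡ 13 (mod 73).
The smallest non-negative solution is k = 13.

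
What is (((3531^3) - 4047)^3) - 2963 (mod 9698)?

2277

(3531)^3 ≡ 8351 (mod 9698)
8351 - 4047 = 4304
(4304)^3 ≡ 5240 (mod 9698)
5240 - 2963 = 2277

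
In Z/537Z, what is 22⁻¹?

415

537 = 24*22 + 9
22 = 2*9 + 4
9 = 2*4 + 1
4 = 4*1 + 0
gcd(22, 537) = 1, so the inverse exists.
Back-substitute for 1:
1 = 1*9 − 2*4
  = −2*22 + 5*9
  = 5*537 − 122*22
So 22⁻¹ ≡ −122 ≡ 415 (mod 537).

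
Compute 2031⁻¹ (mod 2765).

1051

By the extended Euclidean algorithm:
2765 = 1*2031 + 734
2031 = 2*734 + 563
734 = 1*563 + 171
563 = 3*171 + 50
171 = 3*50 + 21
50 = 2*21 + 8
21 = 2*8 + 5
8 = 1*5 + 3
5 = 1*3 + 2
3 = 1*2 + 1
2 = 2*1 + 0
gcd(2031, 2765) = 1, so the inverse exists.
Bézout: 1 = −772*2765 + 1051*2031.
So 2031⁻¹ ≡ 1051 (mod 2765).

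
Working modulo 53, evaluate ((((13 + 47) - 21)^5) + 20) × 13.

43

13 + 47 = 60 ≡ 7 (mod 53)
7 - 21 = -14 ≡ 39 (mod 53)
(39)^5 ≡ 20 (mod 53)
20 + 20 = 40
40 × 13 = 520 ≡ 43 (mod 53)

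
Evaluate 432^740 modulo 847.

Compute successive squares:
740 in binary is 1011100100, i.e. 740 = 512 + 128 + 64 + 32 + 4.
432^1 ≡ 432 (mod 847)
432^2 ≡ 432^2 = 186624 ≡ 284 (mod 847)
432^4 ≡ 284^2 = 80656 ≡ 191 (mod 847)
432^8 ≡ 191^2 = 36481 ≡ 60 (mod 847)
432^16 ≡ 60^2 = 3600 ≡ 212 (mod 847)
432^32 ≡ 212^2 = 44944 ≡ 53 (mod 847)
432^64 ≡ 53^2 = 2809 ≡ 268 (mod 847)
432^128 ≡ 268^2 = 71824 ≡ 676 (mod 847)
432^256 ≡ 676^2 = 456976 ≡ 443 (mod 847)
432^512 ≡ 443^2 = 196249 ≡ 592 (mod 847)
432^740 = 432^512 · 432^128 · 432^64 · 432^32 · 432^4 ≡ 592 · 676 · 268 · 53 · 191 (mod 847).
Accumulate the product:
592 · 676 = 400192 ≡ 408
408 · 268 = 109344 ≡ 81
81 · 53 = 4293 ≡ 58
58 · 191 = 11078 ≡ 67

67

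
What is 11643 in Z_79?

30

11643 = 147×79 + 30, so 11643 ≡ 30 (mod 79).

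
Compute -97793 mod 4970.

1607

-97793 = -20·4970 + 1607, so -97793 ≡ 1607 (mod 4970).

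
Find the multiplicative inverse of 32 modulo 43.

39

Apply the Euclidean algorithm and back-substitute:
43 = 1×32 + 11
32 = 2×11 + 10
11 = 1×10 + 1
10 = 10×1 + 0
gcd(32, 43) = 1, so the inverse exists.
Back-substitute for 1:
1 = 1×11 − 1×10
  = −1×32 + 3×11
  = 3×43 − 4×32
So 32⁻¹ ≡ −4 ≡ 39 (mod 43).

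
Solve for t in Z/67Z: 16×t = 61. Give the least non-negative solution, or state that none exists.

8

gcd(16, 67) = 1, so a unique solution mod 67 exists.
16⁻¹ ≡ 21 (mod 67).
t ≡ 21×61 ≡ 8 (mod 67).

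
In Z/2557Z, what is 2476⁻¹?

Run the extended Euclidean algorithm:
2557 = 1*2476 + 81
2476 = 30*81 + 46
81 = 1*46 + 35
46 = 1*35 + 11
35 = 3*11 + 2
11 = 5*2 + 1
2 = 2*1 + 0
gcd(2476, 2557) = 1, so the inverse exists.
Bézout: 1 = −1131*2557 + 1168*2476.
So 2476⁻¹ ≡ 1168 (mod 2557).

1168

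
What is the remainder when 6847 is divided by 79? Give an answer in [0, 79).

6847 = 86·79 + 53, so 6847 ≡ 53 (mod 79).

53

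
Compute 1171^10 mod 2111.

238

10 in binary is 1010, i.e. 10 = 8 + 2.
1171^1 ≡ 1171 (mod 2111)
1171^2 ≡ 1171^2 = 1371241 ≡ 1202 (mod 2111)
1171^4 ≡ 1202^2 = 1444804 ≡ 880 (mod 2111)
1171^8 ≡ 880^2 = 774400 ≡ 1774 (mod 2111)
1171^10 = 1171^8 · 1171^2 ≡ 1774 · 1202 (mod 2111).
1774 · 1202 = 2132348 ≡ 238 (mod 2111).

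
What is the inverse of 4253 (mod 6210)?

Apply the Euclidean algorithm and back-substitute:
6210 = 1*4253 + 1957
4253 = 2*1957 + 339
1957 = 5*339 + 262
339 = 1*262 + 77
262 = 3*77 + 31
77 = 2*31 + 15
31 = 2*15 + 1
15 = 15*1 + 0
gcd(4253, 6210) = 1, so the inverse exists.
Bézout: 1 = 276*6210 − 403*4253.
So 4253⁻¹ ≡ −403 ≡ 5807 (mod 6210).

5807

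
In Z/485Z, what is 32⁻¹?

485 = 15×32 + 5
32 = 6×5 + 2
5 = 2×2 + 1
2 = 2×1 + 0
gcd(32, 485) = 1, so the inverse exists.
Back-substitute for 1:
1 = 1×5 − 2×2
  = −2×32 + 13×5
  = 13×485 − 197×32
So 32⁻¹ ≡ −197 ≡ 288 (mod 485).

288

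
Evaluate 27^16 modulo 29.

25

27^1 ≡ 27 (mod 29)
27^2 ≡ 27^2 = 729 ≡ 4 (mod 29)
27^4 ≡ 4^2 = 16 (mod 29)
27^8 ≡ 16^2 = 256 ≡ 24 (mod 29)
27^16 ≡ 24^2 = 576 ≡ 25 (mod 29)
So 27^16 ≡ 25 (mod 29).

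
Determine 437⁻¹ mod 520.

Run the extended Euclidean algorithm:
520 = 1·437 + 83
437 = 5·83 + 22
83 = 3·22 + 17
22 = 1·17 + 5
17 = 3·5 + 2
5 = 2·2 + 1
2 = 2·1 + 0
gcd(437, 520) = 1, so the inverse exists.
Bézout: 1 = −179·520 + 213·437.
So 437⁻¹ ≡ 213 (mod 520).

213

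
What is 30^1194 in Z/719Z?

1194 in binary is 10010101010, i.e. 1194 = 1024 + 128 + 32 + 8 + 2.
30^1 ≡ 30 (mod 719)
30^2 ≡ 30^2 = 900 ≡ 181 (mod 719)
30^4 ≡ 181^2 = 32761 ≡ 406 (mod 719)
30^8 ≡ 406^2 = 164836 ≡ 185 (mod 719)
30^16 ≡ 185^2 = 34225 ≡ 432 (mod 719)
30^32 ≡ 432^2 = 186624 ≡ 403 (mod 719)
30^64 ≡ 403^2 = 162409 ≡ 634 (mod 719)
30^128 ≡ 634^2 = 401956 ≡ 35 (mod 719)
30^256 ≡ 35^2 = 1225 ≡ 506 (mod 719)
30^512 ≡ 506^2 = 256036 ≡ 72 (mod 719)
30^1024 ≡ 72^2 = 5184 ≡ 151 (mod 719)
30^1194 = 30^1024 · 30^128 · 30^32 · 30^8 · 30^2 ≡ 151 · 35 · 403 · 185 · 181 (mod 719).
Accumulate the product:
151 · 35 = 5285 ≡ 252
252 · 403 = 101556 ≡ 177
177 · 185 = 32745 ≡ 390
390 · 181 = 70590 ≡ 128

128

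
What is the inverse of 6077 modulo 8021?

By the extended Euclidean algorithm:
8021 = 1×6077 + 1944
6077 = 3×1944 + 245
1944 = 7×245 + 229
245 = 1×229 + 16
229 = 14×16 + 5
16 = 3×5 + 1
5 = 5×1 + 0
gcd(6077, 8021) = 1, so the inverse exists.
Bézout: 1 = −1141×8021 + 1506×6077.
So 6077⁻¹ ≡ 1506 (mod 8021).

1506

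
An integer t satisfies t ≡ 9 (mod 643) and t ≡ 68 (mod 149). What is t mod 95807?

45662

643⁻¹ mod 149: 643×130 ≡ 1 (mod 149), so 643⁻¹ ≡ 130.
t = 9 + 643×((68 − 9)×130 mod 149) = 9 + 643×71 = 45662.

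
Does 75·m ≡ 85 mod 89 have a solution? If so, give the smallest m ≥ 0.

gcd(75, 89) = 1, so a unique solution mod 89 exists.
75⁻¹ ≡ 19 (mod 89).
m ≡ 19·85 ≡ 13 (mod 89).

13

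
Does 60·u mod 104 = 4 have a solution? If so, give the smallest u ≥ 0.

7

gcd(60, 104) = 4, and 4 | 4, so solutions exist.
Divide through by 4: 15·u ≡ 1 (mod 26).
15⁻¹ ≡ 7 (mod 26).
u ≡ 7·1 ≡ 7 (mod 26).
The smallest non-negative solution is u = 7.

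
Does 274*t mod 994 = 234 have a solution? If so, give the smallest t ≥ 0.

gcd(274, 994) = 2, and 2 | 234, so solutions exist.
Divide through by 2: 137*t mod 497 = 117.
137⁻¹ ≡ 156 (mod 497).
t ≡ 156*117 ≡ 360 (mod 497).
The smallest non-negative solution is t = 360.

360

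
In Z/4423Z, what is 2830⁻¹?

3193

Run the extended Euclidean algorithm:
4423 = 1·2830 + 1593
2830 = 1·1593 + 1237
1593 = 1·1237 + 356
1237 = 3·356 + 169
356 = 2·169 + 18
169 = 9·18 + 7
18 = 2·7 + 4
7 = 1·4 + 3
4 = 1·3 + 1
3 = 3·1 + 0
gcd(2830, 4423) = 1, so the inverse exists.
Back-substitute for 1:
1 = 1·4 − 1·3
  = −1·7 + 2·4
  = 2·18 − 5·7
  = −5·169 + 47·18
  = 47·356 − 99·169
  = −99·1237 + 344·356
  = 344·1593 − 443·1237
  = −443·2830 + 787·1593
  = 787·4423 − 1230·2830
So 2830⁻¹ ≡ −1230 ≡ 3193 (mod 4423).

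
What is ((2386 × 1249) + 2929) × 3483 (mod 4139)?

1602

2386 × 1249 = 2980114 ≡ 34 (mod 4139)
34 + 2929 = 2963
2963 × 3483 = 10320129 ≡ 1602 (mod 4139)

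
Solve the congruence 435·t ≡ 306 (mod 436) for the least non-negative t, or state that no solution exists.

gcd(435, 436) = 1, so a unique solution mod 436 exists.
435⁻¹ ≡ 435 (mod 436).
t ≡ 435·306 ≡ 130 (mod 436).

130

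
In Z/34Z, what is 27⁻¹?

By the extended Euclidean algorithm:
34 = 1*27 + 7
27 = 3*7 + 6
7 = 1*6 + 1
6 = 6*1 + 0
gcd(27, 34) = 1, so the inverse exists.
Bézout: 1 = 4*34 − 5*27.
So 27⁻¹ ≡ −5 ≡ 29 (mod 34).

29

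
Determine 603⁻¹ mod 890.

By the extended Euclidean algorithm:
890 = 1*603 + 287
603 = 2*287 + 29
287 = 9*29 + 26
29 = 1*26 + 3
26 = 8*3 + 2
3 = 1*2 + 1
2 = 2*1 + 0
gcd(603, 890) = 1, so the inverse exists.
Bézout: 1 = −208*890 + 307*603.
So 603⁻¹ ≡ 307 (mod 890).

307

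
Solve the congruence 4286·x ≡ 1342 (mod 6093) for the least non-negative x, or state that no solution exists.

gcd(4286, 6093) = 1, so a unique solution mod 6093 exists.
4286⁻¹ ≡ 1895 (mod 6093).
x ≡ 1895·1342 ≡ 2309 (mod 6093).

2309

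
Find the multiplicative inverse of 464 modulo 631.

By the extended Euclidean algorithm:
631 = 1×464 + 167
464 = 2×167 + 130
167 = 1×130 + 37
130 = 3×37 + 19
37 = 1×19 + 18
19 = 1×18 + 1
18 = 18×1 + 0
gcd(464, 631) = 1, so the inverse exists.
Bézout: 1 = −25×631 + 34×464.
So 464⁻¹ ≡ 34 (mod 631).

34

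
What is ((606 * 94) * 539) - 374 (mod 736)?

246

606 * 94 = 56964 ≡ 292 (mod 736)
292 * 539 = 157388 ≡ 620 (mod 736)
620 - 374 = 246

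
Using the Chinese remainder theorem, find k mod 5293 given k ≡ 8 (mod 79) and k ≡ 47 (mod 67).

1588

79⁻¹ mod 67: 79*28 ≡ 1 (mod 67), so 79⁻¹ ≡ 28.
k = 8 + 79*((47 − 8)*28 mod 67) = 8 + 79*20 = 1588.
Check: 1588 mod 79 = 8, 1588 mod 67 = 47. ✓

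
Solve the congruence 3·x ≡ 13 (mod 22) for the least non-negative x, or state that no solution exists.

gcd(3, 22) = 1, so a unique solution mod 22 exists.
3⁻¹ ≡ 15 (mod 22).
x ≡ 15·13 ≡ 19 (mod 22).

19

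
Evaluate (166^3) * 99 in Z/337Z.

(166)^3 ≡ 195 (mod 337)
195 * 99 = 19305 ≡ 96 (mod 337)

96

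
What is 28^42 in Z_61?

Using repeated squaring:
42 in binary is 101010, i.e. 42 = 32 + 8 + 2.
28^1 ≡ 28 (mod 61)
28^2 ≡ 28^2 = 784 ≡ 52 (mod 61)
28^4 ≡ 52^2 = 2704 ≡ 20 (mod 61)
28^8 ≡ 20^2 = 400 ≡ 34 (mod 61)
28^16 ≡ 34^2 = 1156 ≡ 58 (mod 61)
28^32 ≡ 58^2 = 3364 ≡ 9 (mod 61)
28^42 = 28^32 · 28^8 · 28^2 ≡ 9 · 34 · 52 (mod 61).
Accumulate the product:
9 · 34 = 306 ≡ 1
1 · 52 = 52

52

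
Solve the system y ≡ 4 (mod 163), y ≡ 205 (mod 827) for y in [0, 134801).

163⁻¹ mod 827: 163*482 ≡ 1 (mod 827), so 163⁻¹ ≡ 482.
y = 4 + 163*((205 − 4)*482 mod 827) = 4 + 163*123 = 20053.

20053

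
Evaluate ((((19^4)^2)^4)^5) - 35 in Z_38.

(19)^4 ≡ 19 (mod 38)
(19)^2 ≡ 19 (mod 38)
(19)^4 ≡ 19 (mod 38)
(19)^5 ≡ 19 (mod 38)
19 - 35 = -16 ≡ 22 (mod 38)

22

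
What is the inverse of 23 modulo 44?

23

By the extended Euclidean algorithm:
44 = 1×23 + 21
23 = 1×21 + 2
21 = 10×2 + 1
2 = 2×1 + 0
gcd(23, 44) = 1, so the inverse exists.
Bézout: 1 = 11×44 − 21×23.
So 23⁻¹ ≡ −21 ≡ 23 (mod 44).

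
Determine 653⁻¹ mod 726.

179

726 = 1*653 + 73
653 = 8*73 + 69
73 = 1*69 + 4
69 = 17*4 + 1
4 = 4*1 + 0
gcd(653, 726) = 1, so the inverse exists.
Back-substitute for 1:
1 = 1*69 − 17*4
  = −17*73 + 18*69
  = 18*653 − 161*73
  = −161*726 + 179*653
So 653⁻¹ ≡ 179 (mod 726).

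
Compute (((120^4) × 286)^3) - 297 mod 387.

270

(120)^4 ≡ 369 (mod 387)
369 × 286 = 105534 ≡ 270 (mod 387)
(270)^3 ≡ 180 (mod 387)
180 - 297 = -117 ≡ 270 (mod 387)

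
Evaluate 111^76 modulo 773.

617

Compute successive squares:
76 in binary is 1001100, i.e. 76 = 64 + 8 + 4.
111^1 ≡ 111 (mod 773)
111^2 ≡ 111^2 = 12321 ≡ 726 (mod 773)
111^4 ≡ 726^2 = 527076 ≡ 663 (mod 773)
111^8 ≡ 663^2 = 439569 ≡ 505 (mod 773)
111^16 ≡ 505^2 = 255025 ≡ 708 (mod 773)
111^32 ≡ 708^2 = 501264 ≡ 360 (mod 773)
111^64 ≡ 360^2 = 129600 ≡ 509 (mod 773)
111^76 = 111^64 · 111^8 · 111^4 ≡ 509 · 505 · 663 (mod 773).
Accumulate the product:
509 · 505 = 257045 ≡ 409
409 · 663 = 271167 ≡ 617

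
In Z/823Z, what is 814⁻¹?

823 = 1×814 + 9
814 = 90×9 + 4
9 = 2×4 + 1
4 = 4×1 + 0
gcd(814, 823) = 1, so the inverse exists.
Bézout: 1 = 181×823 − 183×814.
So 814⁻¹ ≡ −183 ≡ 640 (mod 823).

640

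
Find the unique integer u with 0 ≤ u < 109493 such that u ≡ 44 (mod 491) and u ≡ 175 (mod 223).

491⁻¹ mod 223: 491×114 ≡ 1 (mod 223), so 491⁻¹ ≡ 114.
u = 44 + 491×((175 − 44)×114 mod 223) = 44 + 491×216 = 106100.

106100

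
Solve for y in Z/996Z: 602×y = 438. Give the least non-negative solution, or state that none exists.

gcd(602, 996) = 2, and 2 | 438, so solutions exist.
Divide through by 2: 301×y = 219 (mod 498).
301⁻¹ ≡ 91 (mod 498).
y ≡ 91×219 ≡ 9 (mod 498).
The smallest non-negative solution is y = 9.

9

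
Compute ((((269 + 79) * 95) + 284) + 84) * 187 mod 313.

269 + 79 = 348 ≡ 35 (mod 313)
35 * 95 = 3325 ≡ 195 (mod 313)
195 + 284 = 479 ≡ 166 (mod 313)
166 + 84 = 250
250 * 187 = 46750 ≡ 113 (mod 313)

113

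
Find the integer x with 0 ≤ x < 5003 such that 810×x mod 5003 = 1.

4898

5003 = 6*810 + 143
810 = 5*143 + 95
143 = 1*95 + 48
95 = 1*48 + 47
48 = 1*47 + 1
47 = 47*1 + 0
gcd(810, 5003) = 1, so the inverse exists.
Back-substitute for 1:
1 = 1*48 − 1*47
  = −1*95 + 2*48
  = 2*143 − 3*95
  = −3*810 + 17*143
  = 17*5003 − 105*810
So 810⁻¹ ≡ −105 ≡ 4898 (mod 5003).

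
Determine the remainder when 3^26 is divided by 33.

3

3^1 ≡ 3 (mod 33)
3^2 ≡ 3^2 = 9 (mod 33)
3^4 ≡ 9^2 = 81 ≡ 15 (mod 33)
3^8 ≡ 15^2 = 225 ≡ 27 (mod 33)
3^16 ≡ 27^2 = 729 ≡ 3 (mod 33)
3^26 = 3^16 · 3^8 · 3^2 ≡ 3 · 27 · 9 (mod 33).
Accumulate the product:
3 · 27 = 81 ≡ 15
15 · 9 = 135 ≡ 3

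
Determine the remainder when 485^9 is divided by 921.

806

Using repeated squaring:
9 in binary is 1001, i.e. 9 = 8 + 1.
485^1 ≡ 485 (mod 921)
485^2 ≡ 485^2 = 235225 ≡ 370 (mod 921)
485^4 ≡ 370^2 = 136900 ≡ 592 (mod 921)
485^8 ≡ 592^2 = 350464 ≡ 484 (mod 921)
485^9 = 485^8 · 485^1 ≡ 484 · 485 (mod 921).
484 · 485 = 234740 ≡ 806 (mod 921).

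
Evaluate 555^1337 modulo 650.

575

555^1 ≡ 555 (mod 650)
555^2 ≡ 555^2 = 308025 ≡ 575 (mod 650)
555^4 ≡ 575^2 = 330625 ≡ 425 (mod 650)
555^8 ≡ 425^2 = 180625 ≡ 575 (mod 650)
555^16 ≡ 575^2 = 330625 ≡ 425 (mod 650)
555^32 ≡ 425^2 = 180625 ≡ 575 (mod 650)
555^64 ≡ 575^2 = 330625 ≡ 425 (mod 650)
555^128 ≡ 425^2 = 180625 ≡ 575 (mod 650)
555^256 ≡ 575^2 = 330625 ≡ 425 (mod 650)
555^512 ≡ 425^2 = 180625 ≡ 575 (mod 650)
555^1024 ≡ 575^2 = 330625 ≡ 425 (mod 650)
555^1337 = 555^1024 × 555^256 × 555^32 × 555^16 × 555^8 × 555^1 ≡ 425 × 425 × 575 × 425 × 575 × 555 (mod 650).
Accumulate the product:
425 × 425 = 180625 ≡ 575
575 × 575 = 330625 ≡ 425
425 × 425 = 180625 ≡ 575
575 × 575 = 330625 ≡ 425
425 × 555 = 235875 ≡ 575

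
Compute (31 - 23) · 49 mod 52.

31 - 23 = 8
8 · 49 = 392 ≡ 28 (mod 52)

28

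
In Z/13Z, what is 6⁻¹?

11

Apply the Euclidean algorithm and back-substitute:
13 = 2·6 + 1
6 = 6·1 + 0
gcd(6, 13) = 1, so the inverse exists.
Bézout: 1 = 1·13 − 2·6.
So 6⁻¹ ≡ −2 ≡ 11 (mod 13).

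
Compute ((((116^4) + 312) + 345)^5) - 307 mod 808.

(116)^4 ≡ 24 (mod 808)
24 + 312 = 336
336 + 345 = 681
(681)^5 ≡ 769 (mod 808)
769 - 307 = 462

462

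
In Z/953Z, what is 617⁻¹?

953 = 1×617 + 336
617 = 1×336 + 281
336 = 1×281 + 55
281 = 5×55 + 6
55 = 9×6 + 1
6 = 6×1 + 0
gcd(617, 953) = 1, so the inverse exists.
Back-substitute for 1:
1 = 1×55 − 9×6
  = −9×281 + 46×55
  = 46×336 − 55×281
  = −55×617 + 101×336
  = 101×953 − 156×617
So 617⁻¹ ≡ −156 ≡ 797 (mod 953).

797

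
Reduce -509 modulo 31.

18

-509 = -17·31 + 18, so -509 ≡ 18 (mod 31).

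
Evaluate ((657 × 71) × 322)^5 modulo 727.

721

657 × 71 = 46647 ≡ 119 (mod 727)
119 × 322 = 38318 ≡ 514 (mod 727)
(514)^5 ≡ 721 (mod 727)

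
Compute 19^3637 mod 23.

3637 in binary is 111000110101, i.e. 3637 = 2048 + 1024 + 512 + 32 + 16 + 4 + 1.
19^1 ≡ 19 (mod 23)
19^2 ≡ 19^2 = 361 ≡ 16 (mod 23)
19^4 ≡ 16^2 = 256 ≡ 3 (mod 23)
19^8 ≡ 3^2 = 9 (mod 23)
19^16 ≡ 9^2 = 81 ≡ 12 (mod 23)
19^32 ≡ 12^2 = 144 ≡ 6 (mod 23)
19^64 ≡ 6^2 = 36 ≡ 13 (mod 23)
19^128 ≡ 13^2 = 169 ≡ 8 (mod 23)
19^256 ≡ 8^2 = 64 ≡ 18 (mod 23)
19^512 ≡ 18^2 = 324 ≡ 2 (mod 23)
19^1024 ≡ 2^2 = 4 (mod 23)
19^2048 ≡ 4^2 = 16 (mod 23)
19^3637 = 19^2048 · 19^1024 · 19^512 · 19^32 · 19^16 · 19^4 · 19^1 ≡ 16 · 4 · 2 · 6 · 12 · 3 · 19 (mod 23).
Accumulate the product:
16 · 4 = 64 ≡ 18
18 · 2 = 36 ≡ 13
13 · 6 = 78 ≡ 9
9 · 12 = 108 ≡ 16
16 · 3 = 48 ≡ 2
2 · 19 = 38 ≡ 15

15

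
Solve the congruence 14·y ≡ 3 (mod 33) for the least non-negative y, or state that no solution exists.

12

gcd(14, 33) = 1, so a unique solution mod 33 exists.
14⁻¹ ≡ 26 (mod 33).
y ≡ 26·3 ≡ 12 (mod 33).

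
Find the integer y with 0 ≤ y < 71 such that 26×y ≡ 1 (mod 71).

Apply the Euclidean algorithm and back-substitute:
71 = 2·26 + 19
26 = 1·19 + 7
19 = 2·7 + 5
7 = 1·5 + 2
5 = 2·2 + 1
2 = 2·1 + 0
gcd(26, 71) = 1, so the inverse exists.
Back-substitute for 1:
1 = 1·5 − 2·2
  = −2·7 + 3·5
  = 3·19 − 8·7
  = −8·26 + 11·19
  = 11·71 − 30·26
So 26⁻¹ ≡ −30 ≡ 41 (mod 71).

41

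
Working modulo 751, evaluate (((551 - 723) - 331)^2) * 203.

551 - 723 = -172 ≡ 579 (mod 751)
579 - 331 = 248
(248)^2 ≡ 673 (mod 751)
673 * 203 = 136619 ≡ 688 (mod 751)

688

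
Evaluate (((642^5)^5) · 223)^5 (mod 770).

606

(642)^5 ≡ 122 (mod 770)
(122)^5 ≡ 12 (mod 770)
12 · 223 = 2676 ≡ 366 (mod 770)
(366)^5 ≡ 606 (mod 770)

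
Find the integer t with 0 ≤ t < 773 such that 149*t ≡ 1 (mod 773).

690

773 = 5·149 + 28
149 = 5·28 + 9
28 = 3·9 + 1
9 = 9·1 + 0
gcd(149, 773) = 1, so the inverse exists.
Back-substitute for 1:
1 = 1·28 − 3·9
  = −3·149 + 16·28
  = 16·773 − 83·149
So 149⁻¹ ≡ −83 ≡ 690 (mod 773).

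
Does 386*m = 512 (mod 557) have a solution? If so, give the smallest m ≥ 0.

440

gcd(386, 557) = 1, so a unique solution mod 557 exists.
386⁻¹ ≡ 114 (mod 557).
m ≡ 114*512 ≡ 440 (mod 557).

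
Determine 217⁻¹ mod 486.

486 = 2*217 + 52
217 = 4*52 + 9
52 = 5*9 + 7
9 = 1*7 + 2
7 = 3*2 + 1
2 = 2*1 + 0
gcd(217, 486) = 1, so the inverse exists.
Bézout: 1 = 96*486 − 215*217.
So 217⁻¹ ≡ −215 ≡ 271 (mod 486).

271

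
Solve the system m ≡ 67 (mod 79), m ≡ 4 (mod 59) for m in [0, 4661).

79⁻¹ mod 59: 79·3 ≡ 1 (mod 59), so 79⁻¹ ≡ 3.
m = 67 + 79·((4 − 67)·3 mod 59) = 67 + 79·47 = 3780.
Check: 3780 mod 79 = 67, 3780 mod 59 = 4. ✓

3780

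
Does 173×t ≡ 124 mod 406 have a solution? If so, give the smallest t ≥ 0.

50

gcd(173, 406) = 1, so a unique solution mod 406 exists.
173⁻¹ ≡ 115 (mod 406).
t ≡ 115×124 ≡ 50 (mod 406).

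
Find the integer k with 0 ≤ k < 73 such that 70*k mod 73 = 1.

24

73 = 1*70 + 3
70 = 23*3 + 1
3 = 3*1 + 0
gcd(70, 73) = 1, so the inverse exists.
Bézout: 1 = −23*73 + 24*70.
So 70⁻¹ ≡ 24 (mod 73).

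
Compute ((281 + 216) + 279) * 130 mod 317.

281 + 216 = 497 ≡ 180 (mod 317)
180 + 279 = 459 ≡ 142 (mod 317)
142 * 130 = 18460 ≡ 74 (mod 317)

74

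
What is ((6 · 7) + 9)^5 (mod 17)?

0

6 · 7 = 42 ≡ 8 (mod 17)
8 + 9 = 17 ≡ 0 (mod 17)
(0)^5 ≡ 0 (mod 17)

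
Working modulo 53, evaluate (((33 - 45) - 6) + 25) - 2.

33 - 45 = -12 ≡ 41 (mod 53)
41 - 6 = 35
35 + 25 = 60 ≡ 7 (mod 53)
7 - 2 = 5

5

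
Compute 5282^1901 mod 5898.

By square-and-multiply:
1901 in binary is 11101101101, i.e. 1901 = 1024 + 512 + 256 + 64 + 32 + 8 + 4 + 1.
5282^1 ≡ 5282 (mod 5898)
5282^2 ≡ 5282^2 = 27899524 ≡ 1984 (mod 5898)
5282^4 ≡ 1984^2 = 3936256 ≡ 2290 (mod 5898)
5282^8 ≡ 2290^2 = 5244100 ≡ 778 (mod 5898)
5282^16 ≡ 778^2 = 605284 ≡ 3688 (mod 5898)
5282^32 ≡ 3688^2 = 13601344 ≡ 556 (mod 5898)
5282^64 ≡ 556^2 = 309136 ≡ 2440 (mod 5898)
5282^128 ≡ 2440^2 = 5953600 ≡ 2518 (mod 5898)
5282^256 ≡ 2518^2 = 6340324 ≡ 5872 (mod 5898)
5282^512 ≡ 5872^2 = 34480384 ≡ 676 (mod 5898)
5282^1024 ≡ 676^2 = 456976 ≡ 2830 (mod 5898)
5282^1901 = 5282^1024 · 5282^512 · 5282^256 · 5282^64 · 5282^32 · 5282^8 · 5282^4 · 5282^1 ≡ 2830 · 676 · 5872 · 2440 · 556 · 778 · 2290 · 5282 (mod 5898).
Accumulate the product:
2830 · 676 = 1913080 ≡ 2128
2128 · 5872 = 12495616 ≡ 3652
3652 · 2440 = 8910880 ≡ 4900
4900 · 556 = 2724400 ≡ 5422
5422 · 778 = 4218316 ≡ 1246
1246 · 2290 = 2853340 ≡ 4606
4606 · 5282 = 24328892 ≡ 5540

5540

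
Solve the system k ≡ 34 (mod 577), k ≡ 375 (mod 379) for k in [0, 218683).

61773

577⁻¹ mod 379: 577*67 ≡ 1 (mod 379), so 577⁻¹ ≡ 67.
k = 34 + 577*((375 − 34)*67 mod 379) = 34 + 577*107 = 61773.
Check: 61773 mod 577 = 34, 61773 mod 379 = 375. ✓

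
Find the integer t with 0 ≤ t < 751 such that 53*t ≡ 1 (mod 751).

751 = 14×53 + 9
53 = 5×9 + 8
9 = 1×8 + 1
8 = 8×1 + 0
gcd(53, 751) = 1, so the inverse exists.
Back-substitute for 1:
1 = 1×9 − 1×8
  = −1×53 + 6×9
  = 6×751 − 85×53
So 53⁻¹ ≡ −85 ≡ 666 (mod 751).

666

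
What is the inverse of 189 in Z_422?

163

Run the extended Euclidean algorithm:
422 = 2*189 + 44
189 = 4*44 + 13
44 = 3*13 + 5
13 = 2*5 + 3
5 = 1*3 + 2
3 = 1*2 + 1
2 = 2*1 + 0
gcd(189, 422) = 1, so the inverse exists.
Bézout: 1 = −73*422 + 163*189.
So 189⁻¹ ≡ 163 (mod 422).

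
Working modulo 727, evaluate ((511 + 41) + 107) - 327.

332

511 + 41 = 552
552 + 107 = 659
659 - 327 = 332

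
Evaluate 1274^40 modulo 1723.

40 in binary is 101000, i.e. 40 = 32 + 8.
1274^1 ≡ 1274 (mod 1723)
1274^2 ≡ 1274^2 = 1623076 ≡ 10 (mod 1723)
1274^4 ≡ 10^2 = 100 (mod 1723)
1274^8 ≡ 100^2 = 10000 ≡ 1385 (mod 1723)
1274^16 ≡ 1385^2 = 1918225 ≡ 526 (mod 1723)
1274^32 ≡ 526^2 = 276676 ≡ 996 (mod 1723)
1274^40 = 1274^32 * 1274^8 ≡ 996 * 1385 (mod 1723).
996 * 1385 = 1379460 ≡ 1060 (mod 1723).

1060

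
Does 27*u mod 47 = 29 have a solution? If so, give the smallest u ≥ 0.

15

gcd(27, 47) = 1, so a unique solution mod 47 exists.
27⁻¹ ≡ 7 (mod 47).
u ≡ 7*29 ≡ 15 (mod 47).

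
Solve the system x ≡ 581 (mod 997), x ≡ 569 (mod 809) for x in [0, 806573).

997⁻¹ mod 809: 997·667 ≡ 1 (mod 809), so 997⁻¹ ≡ 667.
x = 581 + 997·((569 − 581)·667 mod 809) = 581 + 997·86 = 86323.

86323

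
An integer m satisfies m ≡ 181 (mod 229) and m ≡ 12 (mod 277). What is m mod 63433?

15524

229⁻¹ mod 277: 229·75 ≡ 1 (mod 277), so 229⁻¹ ≡ 75.
m = 181 + 229·((12 − 181)·75 mod 277) = 181 + 229·67 = 15524.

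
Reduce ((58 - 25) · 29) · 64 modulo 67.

10

58 - 25 = 33
33 · 29 = 957 ≡ 19 (mod 67)
19 · 64 = 1216 ≡ 10 (mod 67)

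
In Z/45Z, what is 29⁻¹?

14

Run the extended Euclidean algorithm:
45 = 1·29 + 16
29 = 1·16 + 13
16 = 1·13 + 3
13 = 4·3 + 1
3 = 3·1 + 0
gcd(29, 45) = 1, so the inverse exists.
Back-substitute for 1:
1 = 1·13 − 4·3
  = −4·16 + 5·13
  = 5·29 − 9·16
  = −9·45 + 14·29
So 29⁻¹ ≡ 14 (mod 45).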